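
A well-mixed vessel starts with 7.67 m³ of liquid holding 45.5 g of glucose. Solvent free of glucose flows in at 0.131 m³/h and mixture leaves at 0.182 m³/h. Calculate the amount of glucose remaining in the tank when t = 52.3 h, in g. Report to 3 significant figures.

Total volume: dV/dt = Q_in − Q_out = -0.051000 m³/h, so V(t) = 7.67 − 0.051000 t and V(52.3) = 5.0027 m³.
No glucose enters, so dm/dt = −Q_out · (m/V).
dm/m = −Q_out dt/(V₀ − 0.051000 t); integrating gives ln(m/m₀) = −(Q_out/(Q_in−Q_out)) ln(V/V₀).
m = m₀ (V₀/V)^(Q_out/(Q_in−Q_out)) = 45.5 × (7.67/5.0027)^(-3.5686) = 9.9016 g.

9.90 g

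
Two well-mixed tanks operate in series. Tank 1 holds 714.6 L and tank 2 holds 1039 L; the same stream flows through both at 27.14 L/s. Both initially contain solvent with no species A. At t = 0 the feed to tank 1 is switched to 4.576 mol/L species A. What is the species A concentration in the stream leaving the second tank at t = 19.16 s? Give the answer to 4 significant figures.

0.5599 mol/L

Species balance on tank i: dCᵢ/dt = (Cᵢ₋₁ − Cᵢ)/τᵢ with τᵢ = Vᵢ/Q.
τ₁ = 714.6/27.14 = 26.3301 s; τ₂ = 1039/27.14 = 38.2830 s.
Tank 1: C₁ = C_in(1 − e^(−t/τ₁)). Tank 2 (τ₁ ≠ τ₂): C₂ = C_in[1 − (τ₁ e^(−t/τ₁) − τ₂ e^(−t/τ₂))/(τ₁ − τ₂)].
At t = 19.16: e^(−t/τ₁) = 0.483027, e^(−t/τ₂) = 0.606237.
C₂ = 4.576·[1 − (26.3301·0.483027 − 38.2830·0.606237)/(-11.9528)] = 4.576·0.122350 = 0.559872 mol/L.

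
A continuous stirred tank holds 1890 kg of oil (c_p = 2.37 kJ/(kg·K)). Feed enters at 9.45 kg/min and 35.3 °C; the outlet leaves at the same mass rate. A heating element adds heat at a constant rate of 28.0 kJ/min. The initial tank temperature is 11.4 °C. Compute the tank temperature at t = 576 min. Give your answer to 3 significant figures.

35.1 °C

First-law balance (no shaft work): M c_p dT/dt = ṁ c_p (T_in − T) + 28.0.
Rearrange: dT/dt = (T_ss − T)/τ with τ = M/ṁ = 200.00 min and T_ss = T_in + Q̇/(ṁ c_p) = 36.550 °C.
This is linear first-order; T(t) = T_ss + (T₀ − T_ss) e^(−t/τ).
T(576) = 36.550 + (-25.150)·e^(−576/200.00) = 36.550 + (-25.150)·0.056135 = 35.138 °C.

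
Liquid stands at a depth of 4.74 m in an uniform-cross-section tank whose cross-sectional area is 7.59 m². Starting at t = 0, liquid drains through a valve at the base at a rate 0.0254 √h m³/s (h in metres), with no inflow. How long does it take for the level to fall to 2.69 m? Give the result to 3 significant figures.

With no inflow, A dh/dt = −0.0254 √h.
Separate and integrate: 2(√h − √h₀) = −(0.0254/A) t.
t = 2A(√h₀ − √h)/0.0254 = 2·7.59·(√4.74 − √2.69)/0.0254
  = 15.180 × (2.1772 − 1.6401) / 0.0254 = 320.95 s.

321 s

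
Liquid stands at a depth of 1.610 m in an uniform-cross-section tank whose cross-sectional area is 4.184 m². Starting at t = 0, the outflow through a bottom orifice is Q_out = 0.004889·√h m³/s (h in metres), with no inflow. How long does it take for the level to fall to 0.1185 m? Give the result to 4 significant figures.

1583 s

Volume balance on the tank: A dh/dt = −0.004889 √h.
Separate and integrate: 2(√h − √h₀) = −(0.004889/A) t.
t = 2A(√h₀ − √h)/0.004889 = 2·4.184·(√1.610 − √0.1185)/0.004889
  = 8.36800 × (1.26886 − 0.344238) / 0.004889 = 1582.58 s.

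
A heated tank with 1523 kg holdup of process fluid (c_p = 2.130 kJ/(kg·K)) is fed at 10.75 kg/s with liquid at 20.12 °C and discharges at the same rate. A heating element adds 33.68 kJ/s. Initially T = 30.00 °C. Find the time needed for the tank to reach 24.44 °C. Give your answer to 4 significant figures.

Unsteady energy balance on the tank contents: M c_p dT/dt = ṁ c_p (T_in − T) + 33.68.
τ = M/ṁ = 141.674 s; T_ss = T_in + Q̇/(ṁ c_p) = 21.5909 °C.
T(t) = T_ss + (T₀ − T_ss) e^(−t/τ). Set T = 24.44:
e^(−t/τ) = (24.44 − 21.5909)/(30.00 − 21.5909) = 0.338811
t = −141.674 · ln(0.338811) = 153.336 s.

153.3 s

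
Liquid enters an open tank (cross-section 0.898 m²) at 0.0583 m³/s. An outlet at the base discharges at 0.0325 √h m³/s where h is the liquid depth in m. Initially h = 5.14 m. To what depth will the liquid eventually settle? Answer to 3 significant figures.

Level balance: A dh/dt = 0.0583 − 0.0325 √h. Setting dh/dt = 0:
Q_in = 0.0325 √h_ss ⇒ √h_ss = 0.0583/0.0325 = 1.7938.
h_ss = 1.7938² = 3.2179 m. (Since h₀ = 5.14 m > h_ss, the level will fall toward this value.)

3.22 m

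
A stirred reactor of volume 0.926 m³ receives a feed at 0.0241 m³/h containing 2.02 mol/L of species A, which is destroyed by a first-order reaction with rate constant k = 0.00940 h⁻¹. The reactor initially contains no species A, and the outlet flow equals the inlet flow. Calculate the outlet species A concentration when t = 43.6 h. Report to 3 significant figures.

Accumulation = in − out − consumed: V dC/dt = Q C_in − Q C − k V C.
dC/dt = (Q/V) C_in − (Q/V + k) C; effective rate a = Q/V + k = 0.026026 + 0.00940 = 0.035426 h⁻¹.
C_ss = Q C_in/(Q + kV) = 1.4840 mol/L; C(t) = C_ss + (C₀ − C_ss) e^(−a t).
C(43.6) = 1.4840 + (-1.4840)·e^(−0.035426·43.6) = 1.4840 + (-1.4840)·0.21340 = 1.1673 mol/L.

1.17 mol/L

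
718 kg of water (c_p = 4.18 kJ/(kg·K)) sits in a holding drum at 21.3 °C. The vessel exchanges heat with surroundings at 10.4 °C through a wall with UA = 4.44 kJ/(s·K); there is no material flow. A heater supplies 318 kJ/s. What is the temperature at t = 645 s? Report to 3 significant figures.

58.6 °C

Energy balance: M c_p dT/dt = −UA(T − T_amb) + Q̇.
dT/dt = (T_ss − T)/τ with T_ss = T_amb + Q̇/UA = 10.4 + 318/4.44 = 82.022 °C, τ = M c_p/UA = 718·4.18/4.44 = 675.95 s.
This is linear first-order; T(t) = T_ss + (T₀ − T_ss) e^(−t/τ).
T(645) = 82.022 + (-60.722)·0.38512 = 58.637 °C.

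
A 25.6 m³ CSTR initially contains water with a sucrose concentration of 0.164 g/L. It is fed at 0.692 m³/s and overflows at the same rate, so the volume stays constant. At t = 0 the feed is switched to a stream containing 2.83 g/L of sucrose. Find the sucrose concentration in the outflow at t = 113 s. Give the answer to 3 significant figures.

Unsteady species balance (constant V, well mixed): V dC/dt = Q(C_in − C).
Rewrite as dC/dt + C/τ = C_in/τ, τ = V/Q = 36.994 s.
Solution: C(t) = C_in + (C₀ − C_in) e^(−t/τ).
C(113) = 2.83 + (0.164 − 2.83)·e^(−113/36.994) = 2.83 + (-2.6660)·0.047145 = 2.7043 g/L.

2.70 g/L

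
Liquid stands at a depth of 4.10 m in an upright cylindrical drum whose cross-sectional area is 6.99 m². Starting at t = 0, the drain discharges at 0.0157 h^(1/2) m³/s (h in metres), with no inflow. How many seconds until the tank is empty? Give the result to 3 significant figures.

1800 s

Mass balance (ρ constant): A dh/dt = −0.0157 √h.
This is separable: 2 d(√h)/dt = −0.0157/A, so √h = √h₀ − (0.0157/(2A)) t.
Set h = 0: 2√h₀ = (0.0157/A) t_empty ⇒ t_empty = 2A√h₀/0.0157.
t_empty = 2·6.99·√4.10/0.0157 = 13.980·2.0248/0.0157 = 1803.0 s.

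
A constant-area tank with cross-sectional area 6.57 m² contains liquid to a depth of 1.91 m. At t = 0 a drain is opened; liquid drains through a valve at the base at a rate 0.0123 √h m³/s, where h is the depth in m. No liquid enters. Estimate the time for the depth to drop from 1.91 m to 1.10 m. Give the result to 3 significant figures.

356 s

A dh/dt = −Q_out = −0.0123 √h.
This is separable: 2 d(√h)/dt = −0.0123/A, so √h = √h₀ − (0.0123/(2A)) t.
t = 2A(√h₀ − √h)/0.0123 = 2·6.57·(√1.91 − √1.10)/0.0123
  = 13.140 × (1.3820 − 1.0488) / 0.0123 = 355.98 s.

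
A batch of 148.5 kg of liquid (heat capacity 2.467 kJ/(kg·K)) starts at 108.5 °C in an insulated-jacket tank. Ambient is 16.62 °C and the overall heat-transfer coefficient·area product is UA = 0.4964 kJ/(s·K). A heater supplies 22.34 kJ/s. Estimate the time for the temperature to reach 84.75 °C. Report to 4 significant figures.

521.4 s

M c_p dT/dt = −UA(T − T_amb) + Q̇.
τ = M c_p/UA = 738.013 s; T_ss = T_amb + Q̇/UA = 16.62 + 22.34/0.4964 = 61.6240 °C.
T(t) = T_ss + (T₀ − T_ss)e^(−t/τ); set T = 84.75:
t = −τ ln[(T − T_ss)/(T₀ − T_ss)] = −738.013 · ln(0.493344) = 521.442 s.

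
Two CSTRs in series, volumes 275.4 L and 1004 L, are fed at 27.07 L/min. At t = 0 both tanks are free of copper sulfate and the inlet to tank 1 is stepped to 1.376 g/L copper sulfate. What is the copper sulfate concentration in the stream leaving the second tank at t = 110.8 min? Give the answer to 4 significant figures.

1.280 g/L

Each tank obeys Vᵢ dCᵢ/dt = Q(Cᵢ₋₁ − Cᵢ), so τᵢ = Vᵢ/Q.
τ₁ = 275.4/27.07 = 10.1736 min; τ₂ = 1004/27.07 = 37.0890 min.
Tank 1: C₁ = C_in(1 − e^(−t/τ₁)). Tank 2 (τ₁ ≠ τ₂): C₂ = C_in[1 − (τ₁ e^(−t/τ₁) − τ₂ e^(−t/τ₂))/(τ₁ − τ₂)].
At t = 110.8: e^(−t/τ₁) = 1.86268e-05, e^(−t/τ₂) = 0.0504180.
C₂ = 1.376·[1 − (10.1736·1.86268e-05 − 37.0890·0.0504180)/(-26.9154)] = 1.376·0.930532 = 1.28041 g/L.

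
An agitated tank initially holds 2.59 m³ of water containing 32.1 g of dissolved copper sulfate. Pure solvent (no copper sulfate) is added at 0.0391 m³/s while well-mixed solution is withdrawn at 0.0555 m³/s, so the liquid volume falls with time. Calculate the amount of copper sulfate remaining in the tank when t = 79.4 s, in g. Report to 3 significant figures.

3.02 g

Let m(t) be the amount of copper sulfate. Volume: V(t) = V₀ + (Q_in − Q_out) t = 2.59 − 0.016400 t; V(79.4) = 1.2878 m³.
Species balance (pure solvent in): dm/dt = −Q_out · m/V(t).
dm/m = −Q_out dt/(V₀ − 0.016400 t); integrating gives ln(m/m₀) = −(Q_out/(Q_in−Q_out)) ln(V/V₀).
m = m₀ (V₀/V)^(Q_out/(Q_in−Q_out)) = 32.1 × (2.59/1.2878)^(-3.3841) = 3.0174 g.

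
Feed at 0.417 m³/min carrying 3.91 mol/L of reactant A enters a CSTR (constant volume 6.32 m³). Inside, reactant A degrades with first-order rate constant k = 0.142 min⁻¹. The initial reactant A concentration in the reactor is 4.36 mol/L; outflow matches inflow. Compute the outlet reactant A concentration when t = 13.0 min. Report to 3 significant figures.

1.45 mol/L

V dC/dt = Q(C_in − C) − k V C.
dC/dt = (Q/V) C_in − (Q/V + k) C; effective rate a = Q/V + k = 0.065981 + 0.142 = 0.20798 min⁻¹.
C_ss = Q C_in/(Q + kV) = 1.2404 mol/L; C(t) = C_ss + (C₀ − C_ss) e^(−a t).
C(13.0) = 1.2404 + (3.1196)·e^(−0.20798·13.0) = 1.2404 + (3.1196)·0.066954 = 1.4493 mol/L.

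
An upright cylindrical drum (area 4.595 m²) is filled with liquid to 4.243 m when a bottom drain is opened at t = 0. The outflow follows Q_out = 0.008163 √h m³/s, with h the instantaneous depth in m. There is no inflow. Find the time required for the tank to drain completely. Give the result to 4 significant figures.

Mass balance (ρ constant): A dh/dt = −0.008163 √h.
This is separable: 2 d(√h)/dt = −0.008163/A, so √h = √h₀ − (0.008163/(2A)) t.
Set h = 0: 2√h₀ = (0.008163/A) t_empty ⇒ t_empty = 2A√h₀/0.008163.
t_empty = 2·4.595·√4.243/0.008163 = 9.19000·2.05985/0.008163 = 2319.01 s.

2319 s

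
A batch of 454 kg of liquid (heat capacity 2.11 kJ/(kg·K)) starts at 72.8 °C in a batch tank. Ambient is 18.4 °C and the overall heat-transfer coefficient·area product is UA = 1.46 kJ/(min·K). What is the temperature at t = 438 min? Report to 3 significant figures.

46.3 °C

Heat balance on the well-mixed liquid: M c_p dT/dt = −UA(T − T_amb).
dT/dt = (T_ss − T)/τ with T_ss = T_amb = 18.400 °C, τ = M c_p/UA = 454·2.11/1.46 = 656.12 min.
This is linear first-order; T(t) = T_ss + (T₀ − T_ss) e^(−t/τ).
T(438) = 18.400 + (54.400)·0.51296 = 46.305 °C.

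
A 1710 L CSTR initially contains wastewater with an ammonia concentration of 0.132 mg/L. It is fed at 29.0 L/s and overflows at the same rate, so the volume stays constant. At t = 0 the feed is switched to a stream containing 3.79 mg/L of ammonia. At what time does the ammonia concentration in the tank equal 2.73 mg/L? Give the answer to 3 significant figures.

Species balance: V dC/dt = Q(C_in − C) ⇒ τ = V/Q = 58.966 s.
C(t) = C_in + (C₀ − C_in) e^(−t/τ). Set C = 2.73 and solve for t:
e^(−t/τ) = (C − C_in)/(C₀ − C_in) = (2.73 − 3.79)/(0.132 − 3.79) = 0.28978
t = −τ ln(…) = 58.966 × 1.2386 = 73.037 s.

73.0 s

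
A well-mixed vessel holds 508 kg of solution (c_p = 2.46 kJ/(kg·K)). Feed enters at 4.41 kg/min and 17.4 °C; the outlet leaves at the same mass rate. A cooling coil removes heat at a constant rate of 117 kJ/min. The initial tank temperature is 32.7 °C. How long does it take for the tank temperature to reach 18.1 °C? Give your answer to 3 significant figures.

Heat balance on the well-mixed liquid: M c_p dT/dt = ṁ c_p (T_in − T) − 117.
τ = M/ṁ = 115.19 min; T_ss = T_in − Q̇/(ṁ c_p) = 6.6152 °C.
T(t) = T_ss + (T₀ − T_ss) e^(−t/τ). Set T = 18.1:
e^(−t/τ) = (18.1 − 6.6152)/(32.7 − 6.6152) = 0.44029
t = −115.19 · ln(0.44029) = 94.496 min.

94.5 min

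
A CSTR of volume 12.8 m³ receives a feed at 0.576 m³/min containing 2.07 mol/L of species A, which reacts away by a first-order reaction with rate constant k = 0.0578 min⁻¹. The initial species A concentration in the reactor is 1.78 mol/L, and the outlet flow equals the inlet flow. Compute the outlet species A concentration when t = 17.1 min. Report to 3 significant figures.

1.06 mol/L

Species balance: V dC/dt = Q C_in − Q C − k V C.
dC/dt = (Q/V) C_in − (Q/V + k) C; effective rate a = Q/V + k = 0.045000 + 0.0578 = 0.10280 min⁻¹.
C_ss = Q C_in/(Q + kV) = 0.90613 mol/L; C(t) = C_ss + (C₀ − C_ss) e^(−a t).
C(17.1) = 0.90613 + (0.87387)·e^(−0.10280·17.1) = 0.90613 + (0.87387)·0.17241 = 1.0568 mol/L.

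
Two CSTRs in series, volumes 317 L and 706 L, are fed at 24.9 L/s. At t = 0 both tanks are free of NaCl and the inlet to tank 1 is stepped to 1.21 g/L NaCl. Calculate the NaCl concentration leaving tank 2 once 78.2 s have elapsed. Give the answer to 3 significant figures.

1.07 g/L

Time constants: τᵢ = Vᵢ/Q for each well-mixed tank.
τ₁ = 317/24.9 = 12.731 s; τ₂ = 706/24.9 = 28.353 s.
Tank 1: C₁ = C_in(1 − e^(−t/τ₁)). Tank 2 (τ₁ ≠ τ₂): C₂ = C_in[1 − (τ₁ e^(−t/τ₁) − τ₂ e^(−t/τ₂))/(τ₁ − τ₂)].
At t = 78.2: e^(−t/τ₁) = 0.0021495, e^(−t/τ₂) = 0.063416.
C₂ = 1.21·[1 − (12.731·0.0021495 − 28.353·0.063416)/(-15.622)] = 1.21·0.88666 = 1.0729 g/L.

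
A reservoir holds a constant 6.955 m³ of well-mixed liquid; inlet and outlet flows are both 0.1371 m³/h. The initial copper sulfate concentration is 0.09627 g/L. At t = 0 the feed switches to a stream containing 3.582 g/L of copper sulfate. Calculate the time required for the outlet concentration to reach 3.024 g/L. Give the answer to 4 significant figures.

92.94 h

Accumulation = in − out for the solute gives V dC/dt = Q(C_in − C), so τ = V/Q = 50.7294 h.
C(t) = C_in + (C₀ − C_in) e^(−t/τ). Set C = 3.024 and solve for t:
e^(−t/τ) = (C − C_in)/(C₀ − C_in) = (3.024 − 3.582)/(0.09627 − 3.582) = 0.160081
t = −τ ln(…) = 50.7294 × 1.83207 = 92.9400 h.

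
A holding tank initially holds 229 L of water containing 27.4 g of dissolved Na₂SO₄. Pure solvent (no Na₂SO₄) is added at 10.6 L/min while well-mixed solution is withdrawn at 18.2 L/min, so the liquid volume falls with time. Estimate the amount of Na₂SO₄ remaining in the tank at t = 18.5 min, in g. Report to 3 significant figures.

Let m(t) be the amount of Na₂SO₄. Volume: V(t) = V₀ + (Q_in − Q_out) t = 229 − 7.6000 t; V(18.5) = 88.400 L.
Solute balance: dm/dt = 0 − Q_out C = −Q_out m/V(t).
Separate: dm/m = −Q_out dt/V(t) ⇒ ln(m/m₀) = −(Q_out/(Q_in−Q_out)) ln(V/V₀).
m = m₀ (V₀/V)^(Q_out/(Q_in−Q_out)) = 27.4 × (229/88.400)^(-2.3947) = 2.8042 g.

2.80 g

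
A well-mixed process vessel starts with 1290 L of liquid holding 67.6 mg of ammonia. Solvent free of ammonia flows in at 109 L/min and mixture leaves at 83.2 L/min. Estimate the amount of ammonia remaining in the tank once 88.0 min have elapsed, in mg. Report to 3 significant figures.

Let m(t) be the amount of ammonia. Volume: V(t) = V₀ + (Q_in − Q_out) t = 1290 + 25.800 t; V(88.0) = 3560.4 L.
No ammonia enters, so dm/dt = −Q_out · (m/V).
Separate: dm/m = −Q_out dt/V(t) ⇒ ln(m/m₀) = −(Q_out/(Q_in−Q_out)) ln(V/V₀).
m = m₀ (V₀/V)^(Q_out/(Q_in−Q_out)) = 67.6 × (1290/3560.4)^(3.2248) = 2.5592 mg.

2.56 mg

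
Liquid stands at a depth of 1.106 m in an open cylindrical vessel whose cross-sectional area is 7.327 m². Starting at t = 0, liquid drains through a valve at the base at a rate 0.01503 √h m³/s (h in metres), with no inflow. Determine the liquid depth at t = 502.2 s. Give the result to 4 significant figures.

0.2879 m

With no inflow, A dh/dt = −0.01503 √h.
Separate and integrate: 2(√h − √h₀) = −(0.01503/A) t.
√h = √1.106 − 0.01503·502.2/(2·7.327) = 1.05167 − 0.515086 = 0.536580.
h = 0.536580² = 0.287918 m.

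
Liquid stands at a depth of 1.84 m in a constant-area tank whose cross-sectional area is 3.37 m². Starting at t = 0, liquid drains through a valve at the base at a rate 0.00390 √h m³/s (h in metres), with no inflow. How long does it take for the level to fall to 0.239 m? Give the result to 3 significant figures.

Unsteady balance on liquid volume: A dh/dt = −0.00390 √h.
∫ h^(−1/2) dh = −(0.00390/A) ∫ dt, giving 2√h = 2√h₀ − (0.00390/A) t.
t = 2A(√h₀ − √h)/0.00390 = 2·3.37·(√1.84 − √0.239)/0.00390
  = 6.7400 × (1.3565 − 0.48888) / 0.00390 = 1499.4 s.

1500 s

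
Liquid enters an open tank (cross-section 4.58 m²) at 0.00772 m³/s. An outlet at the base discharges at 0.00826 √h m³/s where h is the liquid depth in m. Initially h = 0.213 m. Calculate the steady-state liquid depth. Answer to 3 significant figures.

0.874 m

Level balance: A dh/dt = 0.00772 − 0.00826 √h. Setting dh/dt = 0:
Q_in = 0.00826 √h_ss ⇒ √h_ss = 0.00772/0.00826 = 0.93462.
h_ss = 0.93462² = 0.87352 m. (Since h₀ = 0.213 m < h_ss, the level will rise toward this value.)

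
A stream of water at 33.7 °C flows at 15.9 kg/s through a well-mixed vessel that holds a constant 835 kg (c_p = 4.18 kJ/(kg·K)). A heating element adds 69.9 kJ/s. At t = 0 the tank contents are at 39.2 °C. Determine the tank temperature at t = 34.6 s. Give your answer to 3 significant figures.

Heat balance on the well-mixed liquid: M c_p dT/dt = ṁ c_p (T_in − T) + 69.9.
τ = M/ṁ = 52.516 s; T_ss = T_in + Q̇/(ṁ c_p) = 33.7 + 69.9/(15.9·4.18) = 34.752 °C.
Solution: T(t) = T_ss + (T₀ − T_ss) e^(−t/τ).
T(34.6) = 34.752 + (4.4483)·e^(−34.6/52.516) = 34.752 + (4.4483)·0.51745 = 37.053 °C.

37.1 °C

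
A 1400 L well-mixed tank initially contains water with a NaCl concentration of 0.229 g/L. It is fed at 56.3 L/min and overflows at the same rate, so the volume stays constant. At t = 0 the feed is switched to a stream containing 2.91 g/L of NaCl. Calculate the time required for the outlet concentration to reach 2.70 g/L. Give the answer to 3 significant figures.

63.3 min

Species balance: V dC/dt = Q(C_in − C) ⇒ τ = V/Q = 24.867 min.
C(t) = C_in + (C₀ − C_in) e^(−t/τ). Set C = 2.70 and solve for t:
e^(−t/τ) = (C − C_in)/(C₀ − C_in) = (2.70 − 2.91)/(0.229 − 2.91) = 0.078329
t = −τ ln(…) = 24.867 × 2.5468 = 63.332 min.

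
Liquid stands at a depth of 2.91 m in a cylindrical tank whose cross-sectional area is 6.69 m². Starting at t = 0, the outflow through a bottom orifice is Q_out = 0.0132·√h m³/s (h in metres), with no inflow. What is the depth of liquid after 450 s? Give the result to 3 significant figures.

1.59 m

With no inflow, A dh/dt = −0.0132 √h.
∫ h^(−1/2) dh = −(0.0132/A) ∫ dt, giving 2√h = 2√h₀ − (0.0132/A) t.
√h = √2.91 − 0.0132·450/(2·6.69) = 1.7059 − 0.44395 = 1.2619.
h = 1.2619² = 1.5925 m.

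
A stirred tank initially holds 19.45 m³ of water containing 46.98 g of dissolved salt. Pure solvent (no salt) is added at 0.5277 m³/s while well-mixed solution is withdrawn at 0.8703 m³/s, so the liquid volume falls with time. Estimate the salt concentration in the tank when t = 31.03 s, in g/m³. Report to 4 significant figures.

0.7144 g/m³

Total volume: dV/dt = Q_in − Q_out = -0.342600 m³/s, so V(t) = 19.45 − 0.342600 t and V(31.03) = 8.81912 m³.
Species balance (pure solvent in): dm/dt = −Q_out · m/V(t).
dm/m = −Q_out dt/(V₀ − 0.342600 t); integrating gives ln(m/m₀) = −(Q_out/(Q_in−Q_out)) ln(V/V₀).
m = m₀ (V₀/V)^(Q_out/(Q_in−Q_out)) = 46.98 × (19.45/8.81912)^(-2.54028) = 6.30001 g.
C = m/V = 6.30001/8.81912 = 0.714358 g/m³.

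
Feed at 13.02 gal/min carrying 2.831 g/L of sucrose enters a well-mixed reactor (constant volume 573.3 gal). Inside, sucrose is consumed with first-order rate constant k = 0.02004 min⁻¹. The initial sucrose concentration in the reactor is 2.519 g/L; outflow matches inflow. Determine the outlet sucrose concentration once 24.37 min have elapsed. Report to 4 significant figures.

1.862 g/L

Accumulation = in − out − consumed: V dC/dt = Q C_in − Q C − k V C.
This is linear with rate a = Q/V + k = 0.0427506 min⁻¹.
C_ss = Q C_in/(Q + kV) = 1.50393 g/L; C(t) = C_ss + (C₀ − C_ss) e^(−a t).
C(24.37) = 1.50393 + (1.01507)·e^(−0.0427506·24.37) = 1.50393 + (1.01507)·0.352808 = 1.86205 g/L.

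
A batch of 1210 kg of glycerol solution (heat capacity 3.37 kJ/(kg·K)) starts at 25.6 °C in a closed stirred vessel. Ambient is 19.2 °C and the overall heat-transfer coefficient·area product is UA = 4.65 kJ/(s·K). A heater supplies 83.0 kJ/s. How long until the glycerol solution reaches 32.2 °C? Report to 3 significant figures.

M c_p dT/dt = −UA(T − T_amb) + Q̇.
τ = M c_p/UA = 876.92 s; T_ss = T_amb + Q̇/UA = 19.2 + 83.0/4.65 = 37.049 °C.
T(t) = T_ss + (T₀ − T_ss)e^(−t/τ); set T = 32.2:
t = −τ ln[(T − T_ss)/(T₀ − T_ss)] = −876.92 · ln(0.42355) = 753.34 s.

753 s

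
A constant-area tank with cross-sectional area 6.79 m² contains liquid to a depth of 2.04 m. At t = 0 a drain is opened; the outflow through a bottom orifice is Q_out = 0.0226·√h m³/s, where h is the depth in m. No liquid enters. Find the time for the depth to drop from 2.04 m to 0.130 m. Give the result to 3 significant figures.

642 s

With no inflow, A dh/dt = −0.0226 √h.
Separate and integrate: 2(√h − √h₀) = −(0.0226/A) t.
t = 2A(√h₀ − √h)/0.0226 = 2·6.79·(√2.04 − √0.130)/0.0226
  = 13.580 × (1.4283 − 0.36056) / 0.0226 = 641.58 s.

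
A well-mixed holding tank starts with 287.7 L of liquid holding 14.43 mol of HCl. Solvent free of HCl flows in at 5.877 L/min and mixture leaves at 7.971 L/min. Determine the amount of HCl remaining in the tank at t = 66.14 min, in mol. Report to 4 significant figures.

1.185 mol

Let m(t) be the amount of HCl. Volume: V(t) = V₀ + (Q_in − Q_out) t = 287.7 − 2.09400 t; V(66.14) = 149.203 L.
Species balance (pure solvent in): dm/dt = −Q_out · m/V(t).
Separate: dm/m = −Q_out dt/V(t) ⇒ ln(m/m₀) = −(Q_out/(Q_in−Q_out)) ln(V/V₀).
m = m₀ (V₀/V)^(Q_out/(Q_in−Q_out)) = 14.43 × (287.7/149.203)^(-3.80659) = 1.18514 mol.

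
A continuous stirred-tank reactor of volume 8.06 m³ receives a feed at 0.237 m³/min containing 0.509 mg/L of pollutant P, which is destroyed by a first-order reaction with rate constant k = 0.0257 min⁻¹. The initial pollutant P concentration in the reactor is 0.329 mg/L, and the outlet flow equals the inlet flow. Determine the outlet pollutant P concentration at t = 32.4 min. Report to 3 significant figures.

0.281 mg/L

Species balance: V dC/dt = Q C_in − Q C − k V C.
This is linear with rate a = Q/V + k = 0.055104 min⁻¹.
C_ss = Q C_in/(Q + kV) = 0.27161 mg/L; C(t) = C_ss + (C₀ − C_ss) e^(−a t).
C(32.4) = 0.27161 + (0.057391)·e^(−0.055104·32.4) = 0.27161 + (0.057391)·0.16773 = 0.28124 mg/L.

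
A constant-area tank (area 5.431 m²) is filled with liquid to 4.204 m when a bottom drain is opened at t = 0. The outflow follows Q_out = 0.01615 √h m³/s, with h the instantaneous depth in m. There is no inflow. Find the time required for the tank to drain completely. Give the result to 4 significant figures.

Accumulation of liquid (constant cross-section A): A dh/dt = −0.01615 √h.
This is separable: 2 d(√h)/dt = −0.01615/A, so √h = √h₀ − (0.01615/(2A)) t.
Set h = 0: 2√h₀ = (0.01615/A) t_empty ⇒ t_empty = 2A√h₀/0.01615.
t_empty = 2·5.431·√4.204/0.01615 = 10.8620·2.05037/0.01615 = 1379.01 s.

1379 s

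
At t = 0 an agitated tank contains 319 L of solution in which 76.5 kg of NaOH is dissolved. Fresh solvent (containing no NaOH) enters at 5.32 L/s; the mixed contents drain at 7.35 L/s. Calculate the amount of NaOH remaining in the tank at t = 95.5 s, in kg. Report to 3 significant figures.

2.58 kg

Total volume: dV/dt = Q_in − Q_out = -2.0300 L/s, so V(t) = 319 − 2.0300 t and V(95.5) = 125.14 L.
No NaOH enters, so dm/dt = −Q_out · (m/V).
dm/m = −Q_out dt/(V₀ − 2.0300 t); integrating gives ln(m/m₀) = −(Q_out/(Q_in−Q_out)) ln(V/V₀).
m = m₀ (V₀/V)^(Q_out/(Q_in−Q_out)) = 76.5 × (319/125.14)^(-3.6207) = 2.5833 kg.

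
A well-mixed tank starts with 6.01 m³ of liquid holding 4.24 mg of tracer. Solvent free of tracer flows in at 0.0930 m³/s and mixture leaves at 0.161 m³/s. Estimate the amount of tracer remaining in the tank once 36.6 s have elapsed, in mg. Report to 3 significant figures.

1.20 mg

Let m(t) be the amount of tracer. Volume: V(t) = V₀ + (Q_in − Q_out) t = 6.01 − 0.068000 t; V(36.6) = 3.5212 m³.
No tracer enters, so dm/dt = −Q_out · (m/V).
Separate: dm/m = −Q_out dt/V(t) ⇒ ln(m/m₀) = −(Q_out/(Q_in−Q_out)) ln(V/V₀).
m = m₀ (V₀/V)^(Q_out/(Q_in−Q_out)) = 4.24 × (6.01/3.5212)^(-2.3676) = 1.1957 mg.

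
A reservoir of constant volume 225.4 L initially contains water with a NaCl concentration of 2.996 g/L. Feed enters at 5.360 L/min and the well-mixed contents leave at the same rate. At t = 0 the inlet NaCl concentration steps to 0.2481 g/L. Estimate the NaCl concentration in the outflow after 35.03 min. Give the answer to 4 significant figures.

1.443 g/L

Unsteady species balance (constant V, well mixed): V dC/dt = Q(C_in − C).
So dC/dt = (C_in − C)/τ with τ = V/Q = 225.4/5.360 = 42.0522 min.
C approaches C_in exponentially: C(t) = C_in + (C₀ − C_in) e^(−t/τ).
C(35.03) = 0.2481 + (2.996 − 0.2481)·e^(−35.03/42.0522) = 0.2481 + (2.74790)·0.434738 = 1.44272 g/L.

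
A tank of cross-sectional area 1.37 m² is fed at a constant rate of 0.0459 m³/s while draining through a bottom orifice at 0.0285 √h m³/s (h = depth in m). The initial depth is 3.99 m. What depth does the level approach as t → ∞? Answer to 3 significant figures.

2.59 m

Level balance: A dh/dt = 0.0459 − 0.0285 √h. Setting dh/dt = 0:
Q_in = 0.0285 √h_ss ⇒ √h_ss = 0.0459/0.0285 = 1.6105.
h_ss = 1.6105² = 2.5938 m. (Since h₀ = 3.99 m > h_ss, the level will fall toward this value.)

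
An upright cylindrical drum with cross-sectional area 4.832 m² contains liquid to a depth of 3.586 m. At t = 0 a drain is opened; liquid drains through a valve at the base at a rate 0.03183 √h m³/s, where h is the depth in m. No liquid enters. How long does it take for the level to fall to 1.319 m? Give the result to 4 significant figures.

226.3 s

With no inflow, A dh/dt = −0.03183 √h.
This is separable: 2 d(√h)/dt = −0.03183/A, so √h = √h₀ − (0.03183/(2A)) t.
t = 2A(√h₀ − √h)/0.03183 = 2·4.832·(√3.586 − √1.319)/0.03183
  = 9.66400 × (1.89367 − 1.14848) / 0.03183 = 226.251 s.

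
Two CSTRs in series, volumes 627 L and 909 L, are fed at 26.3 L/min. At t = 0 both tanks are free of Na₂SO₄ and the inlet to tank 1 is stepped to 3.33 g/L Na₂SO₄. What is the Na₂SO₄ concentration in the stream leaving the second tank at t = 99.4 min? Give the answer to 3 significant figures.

2.84 g/L

Time constants: τᵢ = Vᵢ/Q for each well-mixed tank.
τ₁ = 627/26.3 = 23.840 min; τ₂ = 909/26.3 = 34.563 min.
Tank 1: C₁ = C_in(1 − e^(−t/τ₁)). Tank 2 (τ₁ ≠ τ₂): C₂ = C_in[1 − (τ₁ e^(−t/τ₁) − τ₂ e^(−t/τ₂))/(τ₁ − τ₂)].
At t = 99.4: e^(−t/τ₁) = 0.015461, e^(−t/τ₂) = 0.056364.
C₂ = 3.33·[1 − (23.840·0.015461 − 34.563·0.056364)/(-10.722)] = 3.33·0.85269 = 2.8395 g/L.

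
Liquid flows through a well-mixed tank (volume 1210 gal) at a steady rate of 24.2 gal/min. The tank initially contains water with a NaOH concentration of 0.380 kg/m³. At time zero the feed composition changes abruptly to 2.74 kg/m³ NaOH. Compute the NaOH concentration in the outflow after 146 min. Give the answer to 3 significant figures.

Accumulation = in − out for the solute gives V dC/dt = Q(C_in − C).
Rewrite as dC/dt + C/τ = C_in/τ, τ = V/Q = 50.000 min.
Solution: C(t) = C_in + (C₀ − C_in) e^(−t/τ).
C(146) = 2.74 + (0.380 − 2.74)·e^(−146/50.000) = 2.74 + (-2.3600)·0.053934 = 2.6127 kg/m³.

2.61 kg/m³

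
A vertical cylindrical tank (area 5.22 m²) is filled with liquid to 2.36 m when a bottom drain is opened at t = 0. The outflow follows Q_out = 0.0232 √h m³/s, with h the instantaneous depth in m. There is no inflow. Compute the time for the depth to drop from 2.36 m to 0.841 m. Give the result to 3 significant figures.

A dh/dt = −Q_out = −0.0232 √h.
Separate and integrate: 2(√h − √h₀) = −(0.0232/A) t.
t = 2A(√h₀ − √h)/0.0232 = 2·5.22·(√2.36 − √0.841)/0.0232
  = 10.440 × (1.5362 − 0.91706) / 0.0232 = 278.63 s.

279 s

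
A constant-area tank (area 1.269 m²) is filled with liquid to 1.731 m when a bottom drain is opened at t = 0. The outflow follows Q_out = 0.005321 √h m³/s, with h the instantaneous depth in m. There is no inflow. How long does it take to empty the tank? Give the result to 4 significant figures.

627.5 s

Accumulation of liquid (constant cross-section A): A dh/dt = −0.005321 √h.
This is separable: 2 d(√h)/dt = −0.005321/A, so √h = √h₀ − (0.005321/(2A)) t.
Tank is empty when √h = 0: t_empty = 2A√h₀/0.005321.
t_empty = 2·1.269·√1.731/0.005321 = 2.53800·1.31567/0.005321 = 627.548 s.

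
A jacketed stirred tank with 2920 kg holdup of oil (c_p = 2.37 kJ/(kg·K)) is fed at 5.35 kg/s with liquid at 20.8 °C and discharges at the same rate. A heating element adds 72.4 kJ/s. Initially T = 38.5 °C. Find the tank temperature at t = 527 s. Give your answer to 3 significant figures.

31.1 °C

M c_p dT/dt = ṁ c_p (T_in − T) + Q̇.
τ = M/ṁ = 545.79 s; T_ss = T_in + Q̇/(ṁ c_p) = 20.8 + 72.4/(5.35·2.37) = 26.510 °C.
This is linear first-order; T(t) = T_ss + (T₀ − T_ss) e^(−t/τ).
T(527) = 26.510 + (11.990)·e^(−527/545.79) = 26.510 + (11.990)·0.38077 = 31.075 °C.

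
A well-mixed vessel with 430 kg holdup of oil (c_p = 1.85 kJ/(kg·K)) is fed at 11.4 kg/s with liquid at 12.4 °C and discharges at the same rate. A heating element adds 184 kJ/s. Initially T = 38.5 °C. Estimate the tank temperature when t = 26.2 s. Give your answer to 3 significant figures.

Heat balance on the well-mixed liquid: M c_p dT/dt = ṁ c_p (T_in − T) + 184.
Rearrange: dT/dt = (T_ss − T)/τ with τ = M/ṁ = 37.719 s and T_ss = T_in + Q̇/(ṁ c_p) = 21.125 °C.
Integrating: T(t) = T_ss + (T₀ − T_ss) e^(−t/τ).
T(26.2) = 21.125 + (17.375)·e^(−26.2/37.719) = 21.125 + (17.375)·0.49927 = 29.800 °C.

29.8 °C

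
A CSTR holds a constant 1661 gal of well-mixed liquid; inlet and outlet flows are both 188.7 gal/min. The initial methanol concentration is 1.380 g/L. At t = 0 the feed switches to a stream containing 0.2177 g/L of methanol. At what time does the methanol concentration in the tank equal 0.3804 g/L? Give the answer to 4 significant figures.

Species balance on the tank: V dC/dt = Q(C_in − C), so τ = V/Q = 8.80233 min.
C(t) = C_in + (C₀ − C_in) e^(−t/τ). Set C = 0.3804 and solve for t:
e^(−t/τ) = (C − C_in)/(C₀ − C_in) = (0.3804 − 0.2177)/(1.380 − 0.2177) = 0.139981
t = −τ ln(…) = 8.80233 × 1.96625 = 17.3076 min.

17.31 min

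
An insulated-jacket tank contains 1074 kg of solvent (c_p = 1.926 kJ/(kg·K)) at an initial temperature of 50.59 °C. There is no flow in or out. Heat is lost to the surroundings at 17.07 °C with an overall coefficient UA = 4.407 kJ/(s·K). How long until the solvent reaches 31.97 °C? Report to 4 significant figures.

380.6 s

Lumped-capacitance energy balance: M c_p dT/dt = UA(T_amb − T).
τ = M c_p/UA = 469.372 s; T_ss = T_amb = 17.0700 °C.
T(t) = T_ss + (T₀ − T_ss)e^(−t/τ); set T = 31.97:
t = −τ ln[(T − T_ss)/(T₀ − T_ss)] = −469.372 · ln(0.444511) = 380.558 s.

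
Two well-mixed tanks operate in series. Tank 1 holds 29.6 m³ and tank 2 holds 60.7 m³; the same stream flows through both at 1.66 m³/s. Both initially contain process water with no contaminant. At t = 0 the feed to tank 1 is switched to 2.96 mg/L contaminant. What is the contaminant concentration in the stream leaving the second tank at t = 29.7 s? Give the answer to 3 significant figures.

0.928 mg/L

Time constants: τᵢ = Vᵢ/Q for each well-mixed tank.
τ₁ = 29.6/1.66 = 17.831 s; τ₂ = 60.7/1.66 = 36.566 s.
Tank 1: C₁ = C_in(1 − e^(−t/τ₁)). Tank 2 (τ₁ ≠ τ₂): C₂ = C_in[1 − (τ₁ e^(−t/τ₁) − τ₂ e^(−t/τ₂))/(τ₁ − τ₂)].
At t = 29.7: e^(−t/τ₁) = 0.18908, e^(−t/τ₂) = 0.44387.
C₂ = 2.96·[1 − (17.831·0.18908 − 36.566·0.44387)/(-18.735)] = 2.96·0.31363 = 0.92833 mg/L.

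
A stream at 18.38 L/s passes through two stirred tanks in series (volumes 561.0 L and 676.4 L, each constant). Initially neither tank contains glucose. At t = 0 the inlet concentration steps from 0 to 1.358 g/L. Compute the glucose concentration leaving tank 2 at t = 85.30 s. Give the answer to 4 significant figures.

0.9777 g/L

Species balance on tank i: dCᵢ/dt = (Cᵢ₋₁ − Cᵢ)/τᵢ with τᵢ = Vᵢ/Q.
τ₁ = 561.0/18.38 = 30.5223 s; τ₂ = 676.4/18.38 = 36.8009 s.
Tank 1: C₁ = C_in(1 − e^(−t/τ₁)). Tank 2 (τ₁ ≠ τ₂): C₂ = C_in[1 − (τ₁ e^(−t/τ₁) − τ₂ e^(−t/τ₂))/(τ₁ − τ₂)].
At t = 85.30: e^(−t/τ₁) = 0.0611346, e^(−t/τ₂) = 0.0984822.
C₂ = 1.358·[1 − (30.5223·0.0611346 − 36.8009·0.0984822)/(-6.27856)] = 1.358·0.719958 = 0.977703 g/L.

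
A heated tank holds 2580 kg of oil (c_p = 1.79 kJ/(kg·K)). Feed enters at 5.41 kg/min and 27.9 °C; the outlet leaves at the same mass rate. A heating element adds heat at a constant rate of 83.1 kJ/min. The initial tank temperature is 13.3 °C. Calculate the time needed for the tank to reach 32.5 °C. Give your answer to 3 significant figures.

840 min

M c_p dT/dt = ṁ c_p (T_in − T) + Q̇.
τ = M/ṁ = 476.89 min; T_ss = T_in + Q̇/(ṁ c_p) = 36.481 °C.
T(t) = T_ss + (T₀ − T_ss) e^(−t/τ). Set T = 32.5:
e^(−t/τ) = (32.5 − 36.481)/(13.3 − 36.481) = 0.17174
t = −476.89 · ln(0.17174) = 840.17 min.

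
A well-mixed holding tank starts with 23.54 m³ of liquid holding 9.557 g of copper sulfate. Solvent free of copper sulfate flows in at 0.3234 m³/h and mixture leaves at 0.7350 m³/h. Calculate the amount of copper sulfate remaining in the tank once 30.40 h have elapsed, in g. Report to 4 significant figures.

2.467 g

Let m(t) be the amount of copper sulfate. Volume: V(t) = V₀ + (Q_in − Q_out) t = 23.54 − 0.411600 t; V(30.40) = 11.0274 m³.
No copper sulfate enters, so dm/dt = −Q_out · (m/V).
Separate: dm/m = −Q_out dt/V(t) ⇒ ln(m/m₀) = −(Q_out/(Q_in−Q_out)) ln(V/V₀).
m = m₀ (V₀/V)^(Q_out/(Q_in−Q_out)) = 9.557 × (23.54/11.0274)^(-1.78571) = 2.46731 g.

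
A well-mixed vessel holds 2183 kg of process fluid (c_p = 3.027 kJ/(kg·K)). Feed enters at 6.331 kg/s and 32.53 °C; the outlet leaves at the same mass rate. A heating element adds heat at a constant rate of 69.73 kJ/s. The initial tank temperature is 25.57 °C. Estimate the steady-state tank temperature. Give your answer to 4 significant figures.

Energy balance: M c_p dT/dt = ṁ c_p (T_in − T) + 69.73.
At steady state dT/dt = 0 ⇒ T_ss = T_in + Q̇/(ṁ c_p) = 32.53 + 69.73/(6.331·3.027) = 36.1686 °C.

36.17 °C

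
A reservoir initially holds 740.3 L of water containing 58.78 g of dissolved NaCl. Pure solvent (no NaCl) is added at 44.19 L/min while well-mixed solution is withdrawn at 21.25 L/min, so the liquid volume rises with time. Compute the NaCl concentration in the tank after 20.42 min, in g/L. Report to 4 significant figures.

Total volume: dV/dt = Q_in − Q_out = 22.9400 L/min, so V(t) = 740.3 + 22.9400 t and V(20.42) = 1208.73 L.
Solute balance: dm/dt = 0 − Q_out C = −Q_out m/V(t).
Separate: dm/m = −Q_out dt/V(t) ⇒ ln(m/m₀) = −(Q_out/(Q_in−Q_out)) ln(V/V₀).
m = m₀ (V₀/V)^(Q_out/(Q_in−Q_out)) = 58.78 × (740.3/1208.73)^(0.926330) = 37.3244 g.
C = m/V = 37.3244/1208.73 = 0.0308789 g/L.

0.03088 g/L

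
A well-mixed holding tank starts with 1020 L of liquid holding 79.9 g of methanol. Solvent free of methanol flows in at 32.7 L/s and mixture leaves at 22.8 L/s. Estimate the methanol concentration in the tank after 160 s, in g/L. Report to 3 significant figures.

0.00354 g/L

Let m(t) be the amount of methanol. Volume: V(t) = V₀ + (Q_in − Q_out) t = 1020 + 9.9000 t; V(160) = 2604.0 L.
Solute balance: dm/dt = 0 − Q_out C = −Q_out m/V(t).
dm/m = −Q_out dt/(V₀ + 9.9000 t); integrating gives ln(m/m₀) = −(Q_out/(Q_in−Q_out)) ln(V/V₀).
m = m₀ (V₀/V)^(Q_out/(Q_in−Q_out)) = 79.9 × (1020/2604.0)^(2.3030) = 9.2283 g.
C = m/V = 9.2283/2604.0 = 0.0035439 g/L.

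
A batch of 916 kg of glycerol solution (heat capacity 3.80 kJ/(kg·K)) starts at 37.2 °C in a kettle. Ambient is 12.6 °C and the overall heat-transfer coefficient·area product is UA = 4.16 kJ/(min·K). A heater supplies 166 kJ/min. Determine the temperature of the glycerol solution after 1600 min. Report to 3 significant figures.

50.2 °C

Unsteady energy balance on the tank contents: M c_p dT/dt = −UA(T − T_amb) + Q̇.
dT/dt = (T_ss − T)/τ with T_ss = T_amb + Q̇/UA = 12.6 + 166/4.16 = 52.504 °C, τ = M c_p/UA = 916·3.80/4.16 = 836.73 min.
This is linear first-order; T(t) = T_ss + (T₀ − T_ss) e^(−t/τ).
T(1600) = 52.504 + (-15.304)·0.14775 = 50.243 °C.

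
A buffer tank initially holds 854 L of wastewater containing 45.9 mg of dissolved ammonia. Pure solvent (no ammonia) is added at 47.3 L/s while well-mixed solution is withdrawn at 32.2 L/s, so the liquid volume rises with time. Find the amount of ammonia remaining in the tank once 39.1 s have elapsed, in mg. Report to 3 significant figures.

Total volume: dV/dt = Q_in − Q_out = 15.100 L/s, so V(t) = 854 + 15.100 t and V(39.1) = 1444.4 L.
Solute balance: dm/dt = 0 − Q_out C = −Q_out m/V(t).
Separate: dm/m = −Q_out dt/V(t) ⇒ ln(m/m₀) = −(Q_out/(Q_in−Q_out)) ln(V/V₀).
m = m₀ (V₀/V)^(Q_out/(Q_in−Q_out)) = 45.9 × (854/1444.4)^(2.1325) = 14.966 mg.

15.0 mg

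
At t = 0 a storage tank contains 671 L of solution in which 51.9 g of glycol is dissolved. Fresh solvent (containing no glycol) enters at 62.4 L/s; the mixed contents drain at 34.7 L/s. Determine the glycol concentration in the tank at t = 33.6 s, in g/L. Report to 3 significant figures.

0.0109 g/L

Total volume: dV/dt = Q_in − Q_out = 27.700 L/s, so V(t) = 671 + 27.700 t and V(33.6) = 1601.7 L.
No glycol enters, so dm/dt = −Q_out · (m/V).
dm/m = −Q_out dt/(V₀ + 27.700 t); integrating gives ln(m/m₀) = −(Q_out/(Q_in−Q_out)) ln(V/V₀).
m = m₀ (V₀/V)^(Q_out/(Q_in−Q_out)) = 51.9 × (671/1601.7)^(1.2527) = 17.451 g.
C = m/V = 17.451/1601.7 = 0.010895 g/L.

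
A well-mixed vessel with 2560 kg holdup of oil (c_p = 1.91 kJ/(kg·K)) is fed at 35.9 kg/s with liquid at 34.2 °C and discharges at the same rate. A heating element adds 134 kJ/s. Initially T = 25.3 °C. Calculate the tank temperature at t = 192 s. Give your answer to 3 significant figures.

M c_p dT/dt = ṁ c_p (T_in − T) + Q̇.
Rearrange: dT/dt = (T_ss − T)/τ with τ = M/ṁ = 71.309 s and T_ss = T_in + Q̇/(ṁ c_p) = 36.154 °C.
Integrating: T(t) = T_ss + (T₀ − T_ss) e^(−t/τ).
T(192) = 36.154 + (-10.854)·e^(−192/71.309) = 36.154 + (-10.854)·0.067711 = 35.419 °C.

35.4 °C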